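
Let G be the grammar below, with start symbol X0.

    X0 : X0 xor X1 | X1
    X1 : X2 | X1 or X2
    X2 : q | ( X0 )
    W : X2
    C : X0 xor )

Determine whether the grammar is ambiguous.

Unambiguous

(W, C are unreachable from X0, so their rules don't affect L(X0).) This is a standard precedence ladder (X0 over X1 over X2), with each level left-recursive on its own operator ('xor' at X0, 'or' at X1). That structure is LR(1), hence unambiguous.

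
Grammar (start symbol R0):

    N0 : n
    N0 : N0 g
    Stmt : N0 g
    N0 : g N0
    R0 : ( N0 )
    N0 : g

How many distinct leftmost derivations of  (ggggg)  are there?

16

Parse trees for (ggggg) (showing first 6 of 16):
  [R0 ( [N0 [N0 [N0 [N0 [N0 g] g] g] g] g] )]
  [R0 ( [N0 [N0 [N0 [N0 g [N0 g]] g] g] g] )]
  [R0 ( [N0 [N0 [N0 g [N0 [N0 g] g]] g] g] )]
  [R0 ( [N0 [N0 [N0 g [N0 g [N0 g]]] g] g] )]
  [R0 ( [N0 [N0 g [N0 [N0 [N0 g] g] g]] g] )]
  [R0 ( [N0 [N0 g [N0 [N0 g [N0 g]] g]] g] )]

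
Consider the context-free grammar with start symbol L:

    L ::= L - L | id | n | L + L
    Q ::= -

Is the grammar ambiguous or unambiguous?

Ambiguous

Witness: id + id + id

Derivation 1: L ⇒ L + L ⇒ id + L ⇒ id + L + L ⇒ id + id + L ⇒ id + id + id
Derivation 2: L ⇒ L + L ⇒ L + L + L ⇒ id + L + L ⇒ id + id + L ⇒ id + id + id

Two distinct leftmost derivations for the same string.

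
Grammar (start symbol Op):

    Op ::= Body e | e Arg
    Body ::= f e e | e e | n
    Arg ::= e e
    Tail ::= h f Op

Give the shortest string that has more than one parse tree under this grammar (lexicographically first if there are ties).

length 2: no string has ≥2 trees
length 3: e e e has 2 parse trees

Two derivations of e e e:
  Op ⇒ Body e ⇒ e e e
  Op ⇒ e Arg ⇒ e e e

e e e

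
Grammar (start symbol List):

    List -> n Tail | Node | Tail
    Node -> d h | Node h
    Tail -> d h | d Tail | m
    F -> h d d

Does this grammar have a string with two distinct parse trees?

Ambiguous

Witness: d h

Derivation 1: List ⇒ Node ⇒ d h
Derivation 2: List ⇒ Tail ⇒ d h

Two distinct leftmost derivations for the same string.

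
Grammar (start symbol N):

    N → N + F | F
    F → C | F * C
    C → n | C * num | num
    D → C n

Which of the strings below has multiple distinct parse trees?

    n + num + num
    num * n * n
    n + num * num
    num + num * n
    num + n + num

n + num * num

n + num + num: 1 tree
num * n * n: 1 tree
n + num * num: 2 trees
num + num * n: 1 tree
num + n + num: 1 tree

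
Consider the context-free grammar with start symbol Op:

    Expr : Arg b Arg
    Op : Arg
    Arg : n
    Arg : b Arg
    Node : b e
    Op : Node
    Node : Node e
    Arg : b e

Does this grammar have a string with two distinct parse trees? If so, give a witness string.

Ambiguous

Witness: b e

Derivation 1: Op ⇒ Arg ⇒ b e
Derivation 2: Op ⇒ Node ⇒ b e

Two distinct leftmost derivations for the same string.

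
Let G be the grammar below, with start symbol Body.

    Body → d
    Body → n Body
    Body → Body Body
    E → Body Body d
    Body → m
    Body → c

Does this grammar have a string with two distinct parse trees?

Ambiguous

Witness: c c c

Derivation 1: Body ⇒ Body Body ⇒ Body Body Body ⇒ c Body Body ⇒ c c Body ⇒ c c c
Derivation 2: Body ⇒ Body Body ⇒ c Body ⇒ c Body Body ⇒ c c Body ⇒ c c c

Two distinct leftmost derivations for the same string.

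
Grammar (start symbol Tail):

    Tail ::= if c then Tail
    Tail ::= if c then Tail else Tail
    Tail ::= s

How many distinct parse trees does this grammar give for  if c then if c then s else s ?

2

Parse trees for if c then if c then s else s:
  [Tail if c then [Tail if c then [Tail s] else [Tail s]]]
  [Tail if c then [Tail if c then [Tail s]] else [Tail s]]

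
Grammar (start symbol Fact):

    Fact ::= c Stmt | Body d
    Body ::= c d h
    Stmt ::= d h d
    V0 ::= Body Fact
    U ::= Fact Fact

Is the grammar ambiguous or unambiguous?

Witness: c d h d

Derivation 1: Fact ⇒ c Stmt ⇒ c d h d
Derivation 2: Fact ⇒ Body d ⇒ c d h d

Two distinct leftmost derivations for the same string.

Ambiguous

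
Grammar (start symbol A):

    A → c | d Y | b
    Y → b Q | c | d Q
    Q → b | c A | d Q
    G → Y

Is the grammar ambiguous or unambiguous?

Unambiguous

Only A, Y, Q are reachable from A; ignoring the rest: Each reachable nonterminal has at most one production per leading terminal, and all productions are right-linear; the derivation is determined token-by-token.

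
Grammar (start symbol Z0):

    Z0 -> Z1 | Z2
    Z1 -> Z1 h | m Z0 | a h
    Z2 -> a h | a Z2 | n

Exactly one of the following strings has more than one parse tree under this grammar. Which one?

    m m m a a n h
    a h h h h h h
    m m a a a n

m m m a a n h

m m m a a n h: 3 trees
a h h h h h h: 1 tree
m m a a a n: 1 tree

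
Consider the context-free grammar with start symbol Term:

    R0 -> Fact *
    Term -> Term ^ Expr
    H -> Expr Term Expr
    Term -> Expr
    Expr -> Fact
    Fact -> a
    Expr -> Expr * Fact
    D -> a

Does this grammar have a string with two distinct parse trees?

Only Term, Expr, Fact are reachable from Term; ignoring the rest: This is a standard precedence ladder (Term over Expr over Fact), with each level left-recursive on its own operator ('^' at Term, '*' at Expr). That structure is LR(1), hence unambiguous.

Unambiguous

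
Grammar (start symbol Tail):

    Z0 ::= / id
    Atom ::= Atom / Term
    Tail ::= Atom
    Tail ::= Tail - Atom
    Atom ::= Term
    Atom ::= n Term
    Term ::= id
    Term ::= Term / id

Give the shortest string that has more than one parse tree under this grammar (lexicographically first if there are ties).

length 1: no string has ≥2 trees
length 2: no string has ≥2 trees
length 3: id / id has 2 parse trees

Two derivations of id / id:
  Tail ⇒ Atom ⇒ Atom / Term ⇒ Term / Term ⇒ id / Term ⇒ id / id
  Tail ⇒ Atom ⇒ Term ⇒ Term / id ⇒ id / id

id / id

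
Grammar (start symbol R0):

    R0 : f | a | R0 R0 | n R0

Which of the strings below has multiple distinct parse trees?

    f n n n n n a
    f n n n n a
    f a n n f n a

f a n n f n a

f n n n n n a: 1 tree
f n n n n a: 1 tree
f a n n f n a: 9 trees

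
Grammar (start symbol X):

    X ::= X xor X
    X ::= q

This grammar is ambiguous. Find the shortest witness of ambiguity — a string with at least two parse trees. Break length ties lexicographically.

length 1: no string has ≥2 trees
length 3: no string has ≥2 trees
length 5: q xor q xor q has 2 parse trees

Two derivations of q xor q xor q:
  X ⇒ X xor X ⇒ X xor X xor X ⇒ q xor X xor X ⇒ q xor q xor X ⇒ q xor q xor q
  X ⇒ X xor X ⇒ q xor X ⇒ q xor X xor X ⇒ q xor q xor X ⇒ q xor q xor q

q xor q xor q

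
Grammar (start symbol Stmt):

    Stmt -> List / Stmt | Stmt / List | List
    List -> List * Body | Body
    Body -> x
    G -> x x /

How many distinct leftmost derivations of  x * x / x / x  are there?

Parse trees for x * x / x / x:
  [Stmt [List [List [Body x]] * [Body x]] / [Stmt [List [Body x]] / [Stmt [List [Body x]]]]]
  [Stmt [List [List [Body x]] * [Body x]] / [Stmt [Stmt [List [Body x]]] / [List [Body x]]]]
  [Stmt [Stmt [List [List [Body x]] * [Body x]] / [Stmt [List [Body x]]]] / [List [Body x]]]
  [Stmt [Stmt [Stmt [List [List [Body x]] * [Body x]]] / [List [Body x]]] / [List [Body x]]]

4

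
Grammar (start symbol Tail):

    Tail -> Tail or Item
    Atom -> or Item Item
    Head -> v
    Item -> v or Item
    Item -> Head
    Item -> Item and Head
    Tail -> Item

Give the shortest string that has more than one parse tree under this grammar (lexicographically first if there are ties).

length 1: no string has ≥2 trees
length 3: v or v has 2 parse trees

Two derivations of v or v:
  Tail ⇒ Tail or Item ⇒ Item or Item ⇒ Head or Item ⇒ v or Item ⇒ v or Head ⇒ v or v
  Tail ⇒ Item ⇒ v or Item ⇒ v or Head ⇒ v or v

v or v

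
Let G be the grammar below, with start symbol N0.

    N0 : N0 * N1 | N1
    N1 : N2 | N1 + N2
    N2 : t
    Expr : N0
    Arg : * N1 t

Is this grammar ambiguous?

Only N0, N1, N2 are reachable from N0; ignoring the rest: The grammar is stratified — N0 handles '*' (left-recursive), N1 handles '+', N2 atoms. Each operator has a fixed associativity and precedence level, so every string has one parse.

Unambiguous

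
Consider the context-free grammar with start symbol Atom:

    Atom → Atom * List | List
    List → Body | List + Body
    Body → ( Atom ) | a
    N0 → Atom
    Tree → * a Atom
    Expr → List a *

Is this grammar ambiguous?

Unambiguous

(N0, Tree, Expr are unreachable from Atom, so their rules don't affect L(Atom).) This is a standard precedence ladder (Atom over List over Body), with each level left-recursive on its own operator ('*' at Atom, '+' at List). That structure is LR(1), hence unambiguous.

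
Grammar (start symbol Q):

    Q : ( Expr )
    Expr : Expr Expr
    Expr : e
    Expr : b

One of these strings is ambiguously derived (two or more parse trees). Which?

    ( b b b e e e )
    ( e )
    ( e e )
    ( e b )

( b b b e e e )

( b b b e e e ): 42 trees
( e ): 1 tree
( e e ): 1 tree
( e b ): 1 tree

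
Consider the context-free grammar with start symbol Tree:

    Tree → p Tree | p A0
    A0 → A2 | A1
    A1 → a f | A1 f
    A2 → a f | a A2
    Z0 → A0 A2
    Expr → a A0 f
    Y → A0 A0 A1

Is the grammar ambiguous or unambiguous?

Witness: p a f

Derivation 1: Tree ⇒ p A0 ⇒ p A2 ⇒ p a f
Derivation 2: Tree ⇒ p A0 ⇒ p A1 ⇒ p a f

Two distinct leftmost derivations for the same string.

Ambiguous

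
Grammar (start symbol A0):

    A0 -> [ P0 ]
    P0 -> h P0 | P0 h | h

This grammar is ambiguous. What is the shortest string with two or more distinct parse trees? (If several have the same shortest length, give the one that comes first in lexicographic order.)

length 3: no string has ≥2 trees
length 4: [ h h ] has 2 parse trees

Two derivations of [ h h ]:
  A0 ⇒ [ P0 ] ⇒ [ h P0 ] ⇒ [ h h ]
  A0 ⇒ [ P0 ] ⇒ [ P0 h ] ⇒ [ h h ]

[ h h ]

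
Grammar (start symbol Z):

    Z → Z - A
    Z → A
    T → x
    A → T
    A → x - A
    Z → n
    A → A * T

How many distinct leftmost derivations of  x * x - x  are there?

1

Parse trees for x * x - x:
  [Z [Z [A [A [T x]] * [T x]]] - [A [T x]]]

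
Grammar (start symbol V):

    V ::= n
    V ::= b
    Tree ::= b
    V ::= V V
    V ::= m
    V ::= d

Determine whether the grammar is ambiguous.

Witness: b b b

Derivation 1: V ⇒ V V ⇒ b V ⇒ b V V ⇒ b b V ⇒ b b b
Derivation 2: V ⇒ V V ⇒ V V V ⇒ b V V ⇒ b b V ⇒ b b b

Two distinct leftmost derivations for the same string.

Ambiguous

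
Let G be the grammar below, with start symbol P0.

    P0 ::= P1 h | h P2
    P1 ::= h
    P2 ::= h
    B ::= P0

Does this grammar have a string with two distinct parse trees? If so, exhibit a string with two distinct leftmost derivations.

Witness: h h

Derivation 1: P0 ⇒ P1 h ⇒ h h
Derivation 2: P0 ⇒ h P2 ⇒ h h

Two distinct leftmost derivations for the same string.

Ambiguous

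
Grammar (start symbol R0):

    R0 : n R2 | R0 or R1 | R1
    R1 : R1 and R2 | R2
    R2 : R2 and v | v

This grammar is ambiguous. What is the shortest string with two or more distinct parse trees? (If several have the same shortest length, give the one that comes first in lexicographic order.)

length 1: no string has ≥2 trees
length 2: no string has ≥2 trees
length 3: v and v has 2 parse trees

Two derivations of v and v:
  R0 ⇒ R1 ⇒ R1 and R2 ⇒ R2 and R2 ⇒ v and R2 ⇒ v and v
  R0 ⇒ R1 ⇒ R2 ⇒ R2 and v ⇒ v and v

v and v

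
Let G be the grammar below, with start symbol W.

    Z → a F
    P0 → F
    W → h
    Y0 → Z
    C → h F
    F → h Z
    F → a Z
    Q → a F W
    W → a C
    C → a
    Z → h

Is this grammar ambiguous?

Unambiguous

Only W, C, F, Z are reachable from W; ignoring the rest: Each reachable nonterminal has at most one production per leading terminal, and all productions are right-linear; the derivation is determined token-by-token.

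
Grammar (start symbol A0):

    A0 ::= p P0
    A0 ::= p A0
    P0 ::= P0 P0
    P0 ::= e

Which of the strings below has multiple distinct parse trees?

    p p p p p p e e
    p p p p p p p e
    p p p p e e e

p p p p e e e

p p p p p p e e: 1 tree
p p p p p p p e: 1 tree
p p p p e e e: 2 trees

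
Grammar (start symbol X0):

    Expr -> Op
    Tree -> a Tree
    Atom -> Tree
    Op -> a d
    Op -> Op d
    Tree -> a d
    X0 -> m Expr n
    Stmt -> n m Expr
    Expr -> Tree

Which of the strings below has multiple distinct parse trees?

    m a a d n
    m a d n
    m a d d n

m a d n

m a a d n: 1 tree
m a d n: 2 trees
m a d d n: 1 tree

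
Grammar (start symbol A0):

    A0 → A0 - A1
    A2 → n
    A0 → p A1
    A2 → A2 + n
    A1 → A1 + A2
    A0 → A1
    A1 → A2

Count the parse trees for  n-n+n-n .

2

Parse trees for n-n+n-n:
  [A0 [A0 [A0 [A1 [A2 n]]] - [A1 [A1 [A2 n]] + [A2 n]]] - [A1 [A2 n]]]
  [A0 [A0 [A0 [A1 [A2 n]]] - [A1 [A2 [A2 n] + n]]] - [A1 [A2 n]]]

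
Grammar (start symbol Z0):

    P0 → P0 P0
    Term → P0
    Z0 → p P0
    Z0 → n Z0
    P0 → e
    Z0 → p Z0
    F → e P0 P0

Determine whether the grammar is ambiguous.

Ambiguous

Witness: p e e e

Derivation 1: Z0 ⇒ p P0 ⇒ p P0 P0 ⇒ p P0 P0 P0 ⇒ p e P0 P0 ⇒ p e e P0 ⇒ p e e e
Derivation 2: Z0 ⇒ p P0 ⇒ p P0 P0 ⇒ p e P0 ⇒ p e P0 P0 ⇒ p e e P0 ⇒ p e e e

Two distinct leftmost derivations for the same string.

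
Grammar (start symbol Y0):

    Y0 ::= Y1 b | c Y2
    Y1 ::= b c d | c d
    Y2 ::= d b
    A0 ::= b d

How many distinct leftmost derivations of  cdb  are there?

Parse trees for cdb:
  [Y0 [Y1 c d] b]
  [Y0 c [Y2 d b]]

2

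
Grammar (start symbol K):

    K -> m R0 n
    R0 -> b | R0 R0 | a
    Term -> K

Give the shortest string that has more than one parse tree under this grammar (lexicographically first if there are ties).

length 3: no string has ≥2 trees
length 4: no string has ≥2 trees
length 5: m a a a n has 2 parse trees

Two derivations of m a a a n:
  K ⇒ m R0 n ⇒ m R0 R0 n ⇒ m R0 R0 R0 n ⇒ m a R0 R0 n ⇒ m a a R0 n ⇒ m a a a n
  K ⇒ m R0 n ⇒ m R0 R0 n ⇒ m a R0 n ⇒ m a R0 R0 n ⇒ m a a R0 n ⇒ m a a a n

m a a a n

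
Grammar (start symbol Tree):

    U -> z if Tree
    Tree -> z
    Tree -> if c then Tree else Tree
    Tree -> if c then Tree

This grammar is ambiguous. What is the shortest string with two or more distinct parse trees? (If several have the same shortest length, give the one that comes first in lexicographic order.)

if c then if c then z else z

length 1: no string has ≥2 trees
length 4: no string has ≥2 trees
length 6: no string has ≥2 trees
length 7: no string has ≥2 trees
length 9: if c then if c then z else z has 2 parse trees

Two derivations of if c then if c then z else z:
  Tree ⇒ if c then Tree else Tree ⇒ if c then if c then Tree else Tree ⇒ if c then if c then z else Tree ⇒ if c then if c then z else z
  Tree ⇒ if c then Tree ⇒ if c then if c then Tree else Tree ⇒ if c then if c then z else Tree ⇒ if c then if c then z else z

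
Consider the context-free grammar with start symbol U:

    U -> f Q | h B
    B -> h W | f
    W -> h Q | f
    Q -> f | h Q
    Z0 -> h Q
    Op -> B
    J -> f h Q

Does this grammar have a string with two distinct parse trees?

(Z0, Op, J are unreachable from U, so their rules don't affect L(U).) The reachable rules are right-linear with at most one rule per (nonterminal, next-terminal) pair. Each input token forces the next rule, so parsing is deterministic.

Unambiguous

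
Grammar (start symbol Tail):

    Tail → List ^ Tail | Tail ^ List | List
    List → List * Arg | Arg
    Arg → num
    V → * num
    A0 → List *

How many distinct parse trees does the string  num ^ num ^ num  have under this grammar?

Parse trees for num ^ num ^ num:
  [Tail [List [Arg num]] ^ [Tail [List [Arg num]] ^ [Tail [List [Arg num]]]]]
  [Tail [List [Arg num]] ^ [Tail [Tail [List [Arg num]]] ^ [List [Arg num]]]]
  [Tail [Tail [List [Arg num]] ^ [Tail [List [Arg num]]]] ^ [List [Arg num]]]
  [Tail [Tail [Tail [List [Arg num]]] ^ [List [Arg num]]] ^ [List [Arg num]]]

4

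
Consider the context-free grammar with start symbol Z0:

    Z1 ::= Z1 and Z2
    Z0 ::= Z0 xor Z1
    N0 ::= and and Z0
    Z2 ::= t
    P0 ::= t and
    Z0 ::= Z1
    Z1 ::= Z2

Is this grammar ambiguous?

(P0, N0 are unreachable from Z0, so their rules don't affect L(Z0).) The grammar is stratified — Z0 handles 'xor' (left-recursive), Z1 handles 'and', Z2 atoms. Each operator has a fixed associativity and precedence level, so every string has one parse.

Unambiguous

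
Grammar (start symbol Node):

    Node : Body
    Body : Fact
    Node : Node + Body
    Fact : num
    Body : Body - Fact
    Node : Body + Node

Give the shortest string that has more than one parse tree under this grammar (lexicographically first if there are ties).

num + num

length 1: no string has ≥2 trees
length 3: num + num has 2 parse trees

Two derivations of num + num:
  Node ⇒ Node + Body ⇒ Body + Body ⇒ Fact + Body ⇒ num + Body ⇒ num + Fact ⇒ num + num
  Node ⇒ Body + Node ⇒ Fact + Node ⇒ num + Node ⇒ num + Body ⇒ num + Fact ⇒ num + num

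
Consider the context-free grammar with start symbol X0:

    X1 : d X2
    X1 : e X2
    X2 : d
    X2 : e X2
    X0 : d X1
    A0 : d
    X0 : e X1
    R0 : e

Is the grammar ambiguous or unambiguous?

(R0, A0 are unreachable from X0, so their rules don't affect L(X0).) The reachable rules are right-linear with at most one rule per (nonterminal, next-terminal) pair. Each input token forces the next rule, so parsing is deterministic.

Unambiguous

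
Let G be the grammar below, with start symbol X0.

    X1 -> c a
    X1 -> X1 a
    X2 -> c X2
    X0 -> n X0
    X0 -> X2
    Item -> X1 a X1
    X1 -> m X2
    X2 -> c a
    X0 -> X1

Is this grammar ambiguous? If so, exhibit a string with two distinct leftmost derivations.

Witness: c a

Derivation 1: X0 ⇒ X2 ⇒ c a
Derivation 2: X0 ⇒ X1 ⇒ c a

Two distinct leftmost derivations for the same string.

Ambiguous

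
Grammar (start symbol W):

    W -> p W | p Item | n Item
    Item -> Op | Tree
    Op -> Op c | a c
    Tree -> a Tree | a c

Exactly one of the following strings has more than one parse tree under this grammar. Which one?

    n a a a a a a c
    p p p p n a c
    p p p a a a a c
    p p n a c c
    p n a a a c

p p p p n a c

n a a a a a a c: 1 tree
p p p p n a c: 2 trees
p p p a a a a c: 1 tree
p p n a c c: 1 tree
p n a a a c: 1 tree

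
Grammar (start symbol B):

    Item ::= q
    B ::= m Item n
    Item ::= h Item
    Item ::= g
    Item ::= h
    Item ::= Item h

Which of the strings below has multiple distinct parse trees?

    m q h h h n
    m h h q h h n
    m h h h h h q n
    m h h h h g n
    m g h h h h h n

m h h q h h n

m q h h h n: 1 tree
m h h q h h n: 6 trees
m h h h h h q n: 1 tree
m h h h h g n: 1 tree
m g h h h h h n: 1 tree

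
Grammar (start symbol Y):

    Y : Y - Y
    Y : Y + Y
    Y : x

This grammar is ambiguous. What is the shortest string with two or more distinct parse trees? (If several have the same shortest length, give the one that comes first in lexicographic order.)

x + x + x

length 1: no string has ≥2 trees
length 3: no string has ≥2 trees
length 5: x + x + x has 2 parse trees

Two derivations of x + x + x:
  Y ⇒ Y + Y ⇒ Y + Y + Y ⇒ x + Y + Y ⇒ x + x + Y ⇒ x + x + x
  Y ⇒ Y + Y ⇒ x + Y ⇒ x + Y + Y ⇒ x + x + Y ⇒ x + x + x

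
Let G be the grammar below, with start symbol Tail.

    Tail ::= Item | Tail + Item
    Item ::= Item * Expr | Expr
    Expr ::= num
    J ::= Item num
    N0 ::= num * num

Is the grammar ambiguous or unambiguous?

Unambiguous

(J, N0 are unreachable from Tail, so their rules don't affect L(Tail).) The grammar is stratified — Tail handles '+' (left-recursive), Item handles '*', Expr atoms. Each operator has a fixed associativity and precedence level, so every string has one parse.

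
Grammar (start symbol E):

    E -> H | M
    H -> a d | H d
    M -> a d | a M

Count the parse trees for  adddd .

1

Parse trees for adddd:
  [E [H [H [H [H a d] d] d] d]]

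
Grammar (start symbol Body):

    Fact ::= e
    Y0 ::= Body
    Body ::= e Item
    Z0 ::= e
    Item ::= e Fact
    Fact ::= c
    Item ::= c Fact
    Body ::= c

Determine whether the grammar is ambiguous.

Only Body, Item, Fact are reachable from Body; ignoring the rest: Each reachable nonterminal has at most one production per leading terminal, and all productions are right-linear; the derivation is determined token-by-token.

Unambiguous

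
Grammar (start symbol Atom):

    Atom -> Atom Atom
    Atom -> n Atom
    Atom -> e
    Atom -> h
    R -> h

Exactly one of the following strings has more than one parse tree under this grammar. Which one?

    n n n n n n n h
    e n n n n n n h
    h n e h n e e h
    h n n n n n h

h n e h n e e h

n n n n n n n h: 1 tree
e n n n n n n h: 1 tree
h n e h n e e h: 136 trees
h n n n n n h: 1 tree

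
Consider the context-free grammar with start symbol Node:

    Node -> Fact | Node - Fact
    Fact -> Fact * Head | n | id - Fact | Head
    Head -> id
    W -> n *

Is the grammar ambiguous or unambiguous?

Witness: id - id

Derivation 1: Node ⇒ Fact ⇒ id - Fact ⇒ id - Head ⇒ id - id
Derivation 2: Node ⇒ Node - Fact ⇒ Fact - Fact ⇒ Head - Fact ⇒ id - Fact ⇒ id - Head ⇒ id - id

Two distinct leftmost derivations for the same string.

Ambiguous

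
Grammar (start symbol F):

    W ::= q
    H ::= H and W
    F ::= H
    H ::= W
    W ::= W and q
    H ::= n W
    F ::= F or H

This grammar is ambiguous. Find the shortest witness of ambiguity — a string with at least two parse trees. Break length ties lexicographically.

length 1: no string has ≥2 trees
length 2: no string has ≥2 trees
length 3: q and q has 2 parse trees

Two derivations of q and q:
  F ⇒ H ⇒ H and W ⇒ W and W ⇒ q and W ⇒ q and q
  F ⇒ H ⇒ W ⇒ W and q ⇒ q and q

q and q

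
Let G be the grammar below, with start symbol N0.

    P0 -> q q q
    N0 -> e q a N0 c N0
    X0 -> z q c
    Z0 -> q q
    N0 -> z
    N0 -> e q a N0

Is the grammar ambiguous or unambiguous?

Witness: e q a e q a z c z

Derivation 1: N0 ⇒ e q a N0 c N0 ⇒ e q a e q a N0 c N0 ⇒ e q a e q a z c N0 ⇒ e q a e q a z c z
Derivation 2: N0 ⇒ e q a N0 ⇒ e q a e q a N0 c N0 ⇒ e q a e q a z c N0 ⇒ e q a e q a z c z

Two distinct leftmost derivations for the same string.

Ambiguous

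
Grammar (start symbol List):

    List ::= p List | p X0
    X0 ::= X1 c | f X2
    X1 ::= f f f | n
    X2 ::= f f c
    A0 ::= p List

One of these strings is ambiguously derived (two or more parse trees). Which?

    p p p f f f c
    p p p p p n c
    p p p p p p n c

p p p f f f c: 2 trees
p p p p p n c: 1 tree
p p p p p p n c: 1 tree

p p p f f f c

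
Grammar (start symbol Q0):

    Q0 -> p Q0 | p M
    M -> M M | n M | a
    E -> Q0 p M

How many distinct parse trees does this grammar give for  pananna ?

Parse trees for pananna:
  [Q0 p [M [M a] [M [M n [M a]] [M n [M n [M a]]]]]]
  [Q0 p [M [M a] [M n [M [M a] [M n [M n [M a]]]]]]]
  [Q0 p [M [M [M a] [M n [M a]]] [M n [M n [M a]]]]]

3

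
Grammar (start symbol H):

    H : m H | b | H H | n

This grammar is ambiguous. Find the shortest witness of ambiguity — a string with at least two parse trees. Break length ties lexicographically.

b b b

length 1: no string has ≥2 trees
length 2: no string has ≥2 trees
length 3: b b b has 2 parse trees

Two derivations of b b b:
  H ⇒ H H ⇒ b H ⇒ b H H ⇒ b b H ⇒ b b b
  H ⇒ H H ⇒ H H H ⇒ b H H ⇒ b b H ⇒ b b b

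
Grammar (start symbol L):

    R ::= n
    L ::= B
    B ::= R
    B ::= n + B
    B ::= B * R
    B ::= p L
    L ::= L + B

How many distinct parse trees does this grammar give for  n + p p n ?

2

Parse trees for n + p p n:
  [L [B n + [B p [L [B p [L [B [R n]]]]]]]]
  [L [L [B [R n]]] + [B p [L [B p [L [B [R n]]]]]]]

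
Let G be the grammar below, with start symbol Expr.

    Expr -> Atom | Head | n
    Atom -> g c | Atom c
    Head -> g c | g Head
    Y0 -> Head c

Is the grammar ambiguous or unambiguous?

Witness: g c

Derivation 1: Expr ⇒ Atom ⇒ g c
Derivation 2: Expr ⇒ Head ⇒ g c

Two distinct leftmost derivations for the same string.

Ambiguous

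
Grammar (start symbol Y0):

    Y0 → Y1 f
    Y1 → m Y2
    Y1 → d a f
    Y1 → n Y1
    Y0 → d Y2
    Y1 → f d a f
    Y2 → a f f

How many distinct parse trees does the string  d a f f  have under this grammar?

Parse trees for d a f f:
  [Y0 [Y1 d a f] f]
  [Y0 d [Y2 a f f]]

2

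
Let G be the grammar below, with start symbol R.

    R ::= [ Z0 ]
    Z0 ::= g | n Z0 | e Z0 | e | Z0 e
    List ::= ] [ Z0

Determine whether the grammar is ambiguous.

Ambiguous

Witness: [ e e ]

Derivation 1: R ⇒ [ Z0 ] ⇒ [ e Z0 ] ⇒ [ e e ]
Derivation 2: R ⇒ [ Z0 ] ⇒ [ Z0 e ] ⇒ [ e e ]

Two distinct leftmost derivations for the same string.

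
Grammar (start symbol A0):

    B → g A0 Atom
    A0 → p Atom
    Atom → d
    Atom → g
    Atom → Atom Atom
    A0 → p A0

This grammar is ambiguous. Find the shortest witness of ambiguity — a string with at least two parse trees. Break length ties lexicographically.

length 2: no string has ≥2 trees
length 3: no string has ≥2 trees
length 4: p d d d has 2 parse trees

Two derivations of p d d d:
  A0 ⇒ p Atom ⇒ p Atom Atom ⇒ p d Atom ⇒ p d Atom Atom ⇒ p d d Atom ⇒ p d d d
  A0 ⇒ p Atom ⇒ p Atom Atom ⇒ p Atom Atom Atom ⇒ p d Atom Atom ⇒ p d d Atom ⇒ p d d d

p d d d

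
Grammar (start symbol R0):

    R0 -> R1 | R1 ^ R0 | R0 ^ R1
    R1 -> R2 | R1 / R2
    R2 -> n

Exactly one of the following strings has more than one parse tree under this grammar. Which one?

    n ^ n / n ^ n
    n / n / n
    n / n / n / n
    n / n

n ^ n / n ^ n: 4 trees
n / n / n: 1 tree
n / n / n / n: 1 tree
n / n: 1 tree

n ^ n / n ^ n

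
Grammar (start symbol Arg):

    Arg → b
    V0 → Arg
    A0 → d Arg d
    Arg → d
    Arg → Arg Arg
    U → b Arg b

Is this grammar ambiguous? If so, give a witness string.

Ambiguous

Witness: b b b

Derivation 1: Arg ⇒ Arg Arg ⇒ b Arg ⇒ b Arg Arg ⇒ b b Arg ⇒ b b b
Derivation 2: Arg ⇒ Arg Arg ⇒ Arg Arg Arg ⇒ b Arg Arg ⇒ b b Arg ⇒ b b b

Two distinct leftmost derivations for the same string.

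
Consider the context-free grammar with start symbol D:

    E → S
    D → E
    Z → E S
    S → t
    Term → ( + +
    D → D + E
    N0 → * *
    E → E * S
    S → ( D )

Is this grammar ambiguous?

(Term, Z, N0 are unreachable from D, so their rules don't affect L(D).) This is a standard precedence ladder (D over E over S), with each level left-recursive on its own operator ('+' at D, '*' at E). That structure is LR(1), hence unambiguous.

Unambiguous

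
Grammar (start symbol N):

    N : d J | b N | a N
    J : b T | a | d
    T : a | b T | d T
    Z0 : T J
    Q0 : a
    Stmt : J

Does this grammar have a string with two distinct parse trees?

Unambiguous

(Z0, Q0, Stmt are unreachable from N, so their rules don't affect L(N).) Each reachable nonterminal has at most one production per leading terminal, and all productions are right-linear; the derivation is determined token-by-token.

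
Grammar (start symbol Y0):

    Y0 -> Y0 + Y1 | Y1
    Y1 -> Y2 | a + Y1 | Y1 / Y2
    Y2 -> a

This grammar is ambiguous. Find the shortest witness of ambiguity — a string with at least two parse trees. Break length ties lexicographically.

length 1: no string has ≥2 trees
length 3: a + a has 2 parse trees

Two derivations of a + a:
  Y0 ⇒ Y0 + Y1 ⇒ Y1 + Y1 ⇒ Y2 + Y1 ⇒ a + Y1 ⇒ a + Y2 ⇒ a + a
  Y0 ⇒ Y1 ⇒ a + Y1 ⇒ a + Y2 ⇒ a + a

a + a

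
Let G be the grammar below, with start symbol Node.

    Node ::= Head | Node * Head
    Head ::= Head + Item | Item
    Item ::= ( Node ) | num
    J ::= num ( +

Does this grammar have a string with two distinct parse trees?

Unambiguous

Only Node, Head, Item are reachable from Node; ignoring the rest: Node → Node * Head | Head  ;  Head → Head + Item | Item  — a left-associative chain with Item at the bottom. Each string factors uniquely by precedence.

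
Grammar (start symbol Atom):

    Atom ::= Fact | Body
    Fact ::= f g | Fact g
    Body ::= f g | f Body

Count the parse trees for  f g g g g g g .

1

Parse trees for f g g g g g g:
  [Atom [Fact [Fact [Fact [Fact [Fact [Fact f g] g] g] g] g] g]]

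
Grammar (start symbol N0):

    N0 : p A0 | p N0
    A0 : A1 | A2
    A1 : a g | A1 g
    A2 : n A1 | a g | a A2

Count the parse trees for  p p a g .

2

Parse trees for p p a g:
  [N0 p [N0 p [A0 [A1 a g]]]]
  [N0 p [N0 p [A0 [A2 a g]]]]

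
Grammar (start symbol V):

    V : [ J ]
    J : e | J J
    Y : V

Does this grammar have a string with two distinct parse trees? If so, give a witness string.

Witness: [ e e e ]

Derivation 1: V ⇒ [ J ] ⇒ [ J J ] ⇒ [ e J ] ⇒ [ e J J ] ⇒ [ e e J ] ⇒ [ e e e ]
Derivation 2: V ⇒ [ J ] ⇒ [ J J ] ⇒ [ J J J ] ⇒ [ e J J ] ⇒ [ e e J ] ⇒ [ e e e ]

Two distinct leftmost derivations for the same string.

Ambiguous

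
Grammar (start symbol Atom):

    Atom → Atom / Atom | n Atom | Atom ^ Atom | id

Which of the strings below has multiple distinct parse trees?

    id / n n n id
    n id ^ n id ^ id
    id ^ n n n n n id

n id ^ n id ^ id

id / n n n id: 1 tree
n id ^ n id ^ id: 7 trees
id ^ n n n n n id: 1 tree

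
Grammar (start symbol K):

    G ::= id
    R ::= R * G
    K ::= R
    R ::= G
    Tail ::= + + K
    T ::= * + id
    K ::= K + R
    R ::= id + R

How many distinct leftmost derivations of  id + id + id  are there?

4

Parse trees for id + id + id:
  [K [R id + [R id + [R [G id]]]]]
  [K [K [R [G id]]] + [R id + [R [G id]]]]
  [K [K [R id + [R [G id]]]] + [R [G id]]]
  [K [K [K [R [G id]]] + [R [G id]]] + [R [G id]]]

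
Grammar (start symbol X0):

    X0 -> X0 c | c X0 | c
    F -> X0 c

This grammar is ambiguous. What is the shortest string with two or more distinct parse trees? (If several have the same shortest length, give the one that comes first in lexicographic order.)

length 1: no string has ≥2 trees
length 2: c c has 2 parse trees

Two derivations of c c:
  X0 ⇒ X0 c ⇒ c c
  X0 ⇒ c X0 ⇒ c c

c c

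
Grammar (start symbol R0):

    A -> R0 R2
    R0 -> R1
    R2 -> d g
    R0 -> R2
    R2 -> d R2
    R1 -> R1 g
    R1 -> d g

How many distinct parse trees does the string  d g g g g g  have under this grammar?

Parse trees for d g g g g g:
  [R0 [R1 [R1 [R1 [R1 [R1 d g] g] g] g] g]]

1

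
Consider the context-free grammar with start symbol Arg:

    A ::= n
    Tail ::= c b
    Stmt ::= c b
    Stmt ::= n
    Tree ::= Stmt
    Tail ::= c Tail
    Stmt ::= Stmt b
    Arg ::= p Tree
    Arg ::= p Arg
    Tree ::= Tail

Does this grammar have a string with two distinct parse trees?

Witness: p c b

Derivation 1: Arg ⇒ p Tree ⇒ p Stmt ⇒ p c b
Derivation 2: Arg ⇒ p Tree ⇒ p Tail ⇒ p c b

Two distinct leftmost derivations for the same string.

Ambiguous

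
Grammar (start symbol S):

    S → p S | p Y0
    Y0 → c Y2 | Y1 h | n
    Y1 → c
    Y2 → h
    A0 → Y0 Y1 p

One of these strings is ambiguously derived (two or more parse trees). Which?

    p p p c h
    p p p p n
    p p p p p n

p p p c h: 2 trees
p p p p n: 1 tree
p p p p p n: 1 tree

p p p c h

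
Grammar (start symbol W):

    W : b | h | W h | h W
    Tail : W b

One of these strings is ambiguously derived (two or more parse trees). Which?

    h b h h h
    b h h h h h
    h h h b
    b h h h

h b h h h: 4 trees
b h h h h h: 1 tree
h h h b: 1 tree
b h h h: 1 tree

h b h h h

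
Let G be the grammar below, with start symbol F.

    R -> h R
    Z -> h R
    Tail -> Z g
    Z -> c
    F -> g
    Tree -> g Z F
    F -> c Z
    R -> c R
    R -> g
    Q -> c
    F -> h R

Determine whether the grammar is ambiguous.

Only F, Z, R are reachable from F; ignoring the rest: The reachable rules are right-linear with at most one rule per (nonterminal, next-terminal) pair. Each input token forces the next rule, so parsing is deterministic.

Unambiguous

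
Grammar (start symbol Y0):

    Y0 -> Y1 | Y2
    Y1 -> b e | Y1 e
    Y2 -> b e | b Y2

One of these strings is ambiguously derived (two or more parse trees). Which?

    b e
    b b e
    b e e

b e: 2 trees
b b e: 1 tree
b e e: 1 tree

b e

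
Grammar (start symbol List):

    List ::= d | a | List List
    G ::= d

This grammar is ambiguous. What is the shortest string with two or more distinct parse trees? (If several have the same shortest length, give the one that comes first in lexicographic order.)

a a a

length 1: no string has ≥2 trees
length 2: no string has ≥2 trees
length 3: a a a has 2 parse trees

Two derivations of a a a:
  List ⇒ List List ⇒ a List ⇒ a List List ⇒ a a List ⇒ a a a
  List ⇒ List List ⇒ List List List ⇒ a List List ⇒ a a List ⇒ a a a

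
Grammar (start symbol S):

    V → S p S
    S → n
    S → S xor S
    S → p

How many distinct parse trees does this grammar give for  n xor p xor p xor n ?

5

Parse trees for n xor p xor p xor n:
  [S [S n] xor [S [S p] xor [S [S p] xor [S n]]]]
  [S [S n] xor [S [S [S p] xor [S p]] xor [S n]]]
  [S [S [S n] xor [S p]] xor [S [S p] xor [S n]]]
  [S [S [S n] xor [S [S p] xor [S p]]] xor [S n]]
  [S [S [S [S n] xor [S p]] xor [S p]] xor [S n]]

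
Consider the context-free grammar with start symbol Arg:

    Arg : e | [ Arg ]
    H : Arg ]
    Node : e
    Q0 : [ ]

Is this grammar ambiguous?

Only Arg is reachable from Arg; ignoring the rest: Each string is a nest of matched brackets around a single atom. An opening bracket forces the recursive rule; an atom forces the base rule.

Unambiguous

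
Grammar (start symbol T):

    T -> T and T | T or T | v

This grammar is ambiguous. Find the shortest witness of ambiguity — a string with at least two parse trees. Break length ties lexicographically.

v and v and v

length 1: no string has ≥2 trees
length 3: no string has ≥2 trees
length 5: v and v and v has 2 parse trees

Two derivations of v and v and v:
  T ⇒ T and T ⇒ T and T and T ⇒ v and T and T ⇒ v and v and T ⇒ v and v and v
  T ⇒ T and T ⇒ v and T ⇒ v and T and T ⇒ v and v and T ⇒ v and v and v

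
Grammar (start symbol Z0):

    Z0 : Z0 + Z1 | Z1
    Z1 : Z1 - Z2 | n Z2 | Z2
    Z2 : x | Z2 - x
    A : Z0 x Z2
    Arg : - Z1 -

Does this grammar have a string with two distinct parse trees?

Ambiguous

Witness: x - x

Derivation 1: Z0 ⇒ Z1 ⇒ Z1 - Z2 ⇒ Z2 - Z2 ⇒ x - Z2 ⇒ x - x
Derivation 2: Z0 ⇒ Z1 ⇒ Z2 ⇒ Z2 - x ⇒ x - x

Two distinct leftmost derivations for the same string.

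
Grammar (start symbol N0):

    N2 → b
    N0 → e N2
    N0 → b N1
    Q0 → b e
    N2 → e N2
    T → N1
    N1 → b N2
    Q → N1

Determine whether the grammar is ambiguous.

Unambiguous

(Q, T, Q0 are unreachable from N0, so their rules don't affect L(N0).) The reachable rules are right-linear with at most one rule per (nonterminal, next-terminal) pair. Each input token forces the next rule, so parsing is deterministic.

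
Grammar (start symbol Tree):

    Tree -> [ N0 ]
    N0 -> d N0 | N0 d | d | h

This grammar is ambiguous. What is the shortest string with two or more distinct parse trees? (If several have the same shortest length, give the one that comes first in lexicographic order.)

[ d d ]

length 3: no string has ≥2 trees
length 4: [ d d ] has 2 parse trees

Two derivations of [ d d ]:
  Tree ⇒ [ N0 ] ⇒ [ d N0 ] ⇒ [ d d ]
  Tree ⇒ [ N0 ] ⇒ [ N0 d ] ⇒ [ d d ]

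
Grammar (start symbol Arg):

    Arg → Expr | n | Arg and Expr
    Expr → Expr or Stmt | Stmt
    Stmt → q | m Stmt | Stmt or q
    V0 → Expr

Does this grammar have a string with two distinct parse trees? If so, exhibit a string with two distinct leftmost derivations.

Ambiguous

Witness: q or q

Derivation 1: Arg ⇒ Expr ⇒ Expr or Stmt ⇒ Stmt or Stmt ⇒ q or Stmt ⇒ q or q
Derivation 2: Arg ⇒ Expr ⇒ Stmt ⇒ Stmt or q ⇒ q or q

Two distinct leftmost derivations for the same string.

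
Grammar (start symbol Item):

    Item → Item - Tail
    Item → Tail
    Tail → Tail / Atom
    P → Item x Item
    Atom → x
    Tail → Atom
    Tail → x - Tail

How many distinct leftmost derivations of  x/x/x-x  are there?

1

Parse trees for x/x/x-x:
  [Item [Item [Tail [Tail [Tail [Atom x]] / [Atom x]] / [Atom x]]] - [Tail [Atom x]]]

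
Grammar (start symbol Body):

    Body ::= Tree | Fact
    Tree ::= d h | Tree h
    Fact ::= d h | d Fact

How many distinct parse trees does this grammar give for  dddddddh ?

Parse trees for dddddddh:
  [Body [Fact d [Fact d [Fact d [Fact d [Fact d [Fact d [Fact d h]]]]]]]]

1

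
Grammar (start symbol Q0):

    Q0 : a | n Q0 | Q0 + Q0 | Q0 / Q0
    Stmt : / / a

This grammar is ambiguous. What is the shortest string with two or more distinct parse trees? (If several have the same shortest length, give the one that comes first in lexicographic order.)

n a + a

length 1: no string has ≥2 trees
length 2: no string has ≥2 trees
length 3: no string has ≥2 trees
length 4: n a + a has 2 parse trees

Two derivations of n a + a:
  Q0 ⇒ n Q0 ⇒ n Q0 + Q0 ⇒ n a + Q0 ⇒ n a + a
  Q0 ⇒ Q0 + Q0 ⇒ n Q0 + Q0 ⇒ n a + Q0 ⇒ n a + a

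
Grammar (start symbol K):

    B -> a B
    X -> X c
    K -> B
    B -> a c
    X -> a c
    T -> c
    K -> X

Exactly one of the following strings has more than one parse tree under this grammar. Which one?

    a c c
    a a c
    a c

a c

a c c: 1 tree
a a c: 1 tree
a c: 2 trees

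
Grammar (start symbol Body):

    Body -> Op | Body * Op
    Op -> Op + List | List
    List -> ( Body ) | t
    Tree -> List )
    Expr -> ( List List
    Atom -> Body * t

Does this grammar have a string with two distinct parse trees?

Only Body, Op, List are reachable from Body; ignoring the rest: This is a standard precedence ladder (Body over Op over List), with each level left-recursive on its own operator ('*' at Body, '+' at Op). That structure is LR(1), hence unambiguous.

Unambiguous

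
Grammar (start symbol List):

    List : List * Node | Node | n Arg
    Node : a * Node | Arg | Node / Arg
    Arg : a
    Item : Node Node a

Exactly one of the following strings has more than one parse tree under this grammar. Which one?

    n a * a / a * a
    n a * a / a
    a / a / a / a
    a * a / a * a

n a * a / a * a: 1 tree
n a * a / a: 1 tree
a / a / a / a: 1 tree
a * a / a * a: 3 trees

a * a / a * a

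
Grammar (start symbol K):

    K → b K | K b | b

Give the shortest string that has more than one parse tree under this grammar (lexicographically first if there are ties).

length 1: no string has ≥2 trees
length 2: b b has 2 parse trees

Two derivations of b b:
  K ⇒ b K ⇒ b b
  K ⇒ K b ⇒ b b

b b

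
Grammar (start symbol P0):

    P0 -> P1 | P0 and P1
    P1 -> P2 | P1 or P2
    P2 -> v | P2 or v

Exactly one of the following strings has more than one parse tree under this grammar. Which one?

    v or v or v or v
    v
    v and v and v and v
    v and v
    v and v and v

v or v or v or v: 8 trees
v: 1 tree
v and v and v and v: 1 tree
v and v: 1 tree
v and v and v: 1 tree

v or v or v or v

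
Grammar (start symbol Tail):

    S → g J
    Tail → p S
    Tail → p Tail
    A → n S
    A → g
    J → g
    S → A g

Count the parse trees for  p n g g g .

2

Parse trees for p n g g g:
  [Tail p [S [A n [S g [J g]]] g]]
  [Tail p [S [A n [S [A g] g]] g]]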